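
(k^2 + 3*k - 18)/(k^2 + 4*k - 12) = (k - 3)/(k - 2)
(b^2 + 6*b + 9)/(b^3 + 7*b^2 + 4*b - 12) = (b^2 + 6*b + 9)/(b^3 + 7*b^2 + 4*b - 12)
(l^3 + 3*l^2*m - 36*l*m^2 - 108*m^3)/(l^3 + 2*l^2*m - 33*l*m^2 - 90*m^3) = (l + 6*m)/(l + 5*m)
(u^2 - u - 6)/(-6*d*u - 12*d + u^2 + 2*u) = (u - 3)/(-6*d + u)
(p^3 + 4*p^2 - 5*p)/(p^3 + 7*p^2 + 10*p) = (p - 1)/(p + 2)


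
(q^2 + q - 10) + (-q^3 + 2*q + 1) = -q^3 + q^2 + 3*q - 9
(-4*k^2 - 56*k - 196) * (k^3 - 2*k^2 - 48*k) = -4*k^5 - 48*k^4 + 108*k^3 + 3080*k^2 + 9408*k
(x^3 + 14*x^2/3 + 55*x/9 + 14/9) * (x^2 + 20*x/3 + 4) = x^5 + 34*x^4/3 + 371*x^3/9 + 1646*x^2/27 + 940*x/27 + 56/9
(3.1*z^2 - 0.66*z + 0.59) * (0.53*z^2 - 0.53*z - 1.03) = 1.643*z^4 - 1.9928*z^3 - 2.5305*z^2 + 0.3671*z - 0.6077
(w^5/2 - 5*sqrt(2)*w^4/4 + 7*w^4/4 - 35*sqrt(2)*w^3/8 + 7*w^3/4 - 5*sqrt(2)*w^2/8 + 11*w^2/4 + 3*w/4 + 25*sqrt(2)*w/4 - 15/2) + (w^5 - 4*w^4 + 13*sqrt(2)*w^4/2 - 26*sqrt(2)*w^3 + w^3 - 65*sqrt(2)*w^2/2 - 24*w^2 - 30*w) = 3*w^5/2 - 9*w^4/4 + 21*sqrt(2)*w^4/4 - 243*sqrt(2)*w^3/8 + 11*w^3/4 - 265*sqrt(2)*w^2/8 - 85*w^2/4 - 117*w/4 + 25*sqrt(2)*w/4 - 15/2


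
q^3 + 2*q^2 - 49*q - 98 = (q - 7)*(q + 2)*(q + 7)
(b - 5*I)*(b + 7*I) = b^2 + 2*I*b + 35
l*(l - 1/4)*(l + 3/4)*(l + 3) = l^4 + 7*l^3/2 + 21*l^2/16 - 9*l/16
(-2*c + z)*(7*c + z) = -14*c^2 + 5*c*z + z^2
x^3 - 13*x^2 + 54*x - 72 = (x - 6)*(x - 4)*(x - 3)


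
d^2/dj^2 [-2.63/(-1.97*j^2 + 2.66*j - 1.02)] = (-20.413534*j^2 + 27.563452*j + 2.63*(3.94*j - 2.66)*(7.88*j - 5.32) - 10.569444)/(1.97*j^2 - 2.66*j + 1.02)^3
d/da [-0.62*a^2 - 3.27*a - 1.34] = -1.24*a - 3.27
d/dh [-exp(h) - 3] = -exp(h)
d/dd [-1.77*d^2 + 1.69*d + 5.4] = 1.69 - 3.54*d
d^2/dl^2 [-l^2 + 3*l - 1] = -2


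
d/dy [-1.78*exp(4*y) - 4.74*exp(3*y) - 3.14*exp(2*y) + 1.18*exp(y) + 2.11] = (-7.12*exp(3*y) - 14.22*exp(2*y) - 6.28*exp(y) + 1.18)*exp(y)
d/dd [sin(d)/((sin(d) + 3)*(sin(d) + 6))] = (cos(d)^2 + 17)*cos(d)/((sin(d) + 3)^2*(sin(d) + 6)^2)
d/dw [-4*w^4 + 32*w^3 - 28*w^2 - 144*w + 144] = -16*w^3 + 96*w^2 - 56*w - 144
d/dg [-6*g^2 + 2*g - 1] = 2 - 12*g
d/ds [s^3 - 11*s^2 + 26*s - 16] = 3*s^2 - 22*s + 26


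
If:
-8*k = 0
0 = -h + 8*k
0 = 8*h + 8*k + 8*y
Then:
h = 0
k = 0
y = 0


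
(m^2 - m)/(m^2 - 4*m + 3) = m/(m - 3)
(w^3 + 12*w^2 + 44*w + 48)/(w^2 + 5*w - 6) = (w^2 + 6*w + 8)/(w - 1)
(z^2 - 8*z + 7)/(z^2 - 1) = (z - 7)/(z + 1)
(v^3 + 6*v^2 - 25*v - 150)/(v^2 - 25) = v + 6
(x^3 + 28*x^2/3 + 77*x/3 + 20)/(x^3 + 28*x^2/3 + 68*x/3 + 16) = (x^2 + 8*x + 15)/(x^2 + 8*x + 12)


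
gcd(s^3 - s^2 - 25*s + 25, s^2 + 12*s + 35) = s + 5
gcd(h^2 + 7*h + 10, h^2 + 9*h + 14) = h + 2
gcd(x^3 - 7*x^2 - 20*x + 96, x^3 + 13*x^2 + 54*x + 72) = x + 4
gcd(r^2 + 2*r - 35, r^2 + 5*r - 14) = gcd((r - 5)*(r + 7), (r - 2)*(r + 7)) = r + 7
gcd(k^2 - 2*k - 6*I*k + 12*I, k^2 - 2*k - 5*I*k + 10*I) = k - 2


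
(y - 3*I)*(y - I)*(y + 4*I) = y^3 + 13*y - 12*I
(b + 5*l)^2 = b^2 + 10*b*l + 25*l^2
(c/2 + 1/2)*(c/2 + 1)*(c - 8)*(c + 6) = c^4/4 + c^3/4 - 13*c^2 - 37*c - 24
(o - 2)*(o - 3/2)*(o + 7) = o^3 + 7*o^2/2 - 43*o/2 + 21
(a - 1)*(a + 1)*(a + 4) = a^3 + 4*a^2 - a - 4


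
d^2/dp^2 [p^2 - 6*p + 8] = 2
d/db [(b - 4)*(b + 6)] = 2*b + 2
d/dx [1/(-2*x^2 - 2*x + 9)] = 2*(2*x + 1)/(2*x^2 + 2*x - 9)^2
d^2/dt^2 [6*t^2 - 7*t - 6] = 12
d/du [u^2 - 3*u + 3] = 2*u - 3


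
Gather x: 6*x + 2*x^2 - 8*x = 2*x^2 - 2*x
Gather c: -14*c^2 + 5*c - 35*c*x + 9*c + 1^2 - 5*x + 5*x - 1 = -14*c^2 + c*(14 - 35*x)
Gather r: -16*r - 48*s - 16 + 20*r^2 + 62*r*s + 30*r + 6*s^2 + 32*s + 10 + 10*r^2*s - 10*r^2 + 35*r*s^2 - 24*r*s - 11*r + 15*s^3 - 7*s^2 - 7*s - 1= r^2*(10*s + 10) + r*(35*s^2 + 38*s + 3) + 15*s^3 - s^2 - 23*s - 7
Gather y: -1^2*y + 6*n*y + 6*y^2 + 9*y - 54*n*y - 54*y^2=-48*y^2 + y*(8 - 48*n)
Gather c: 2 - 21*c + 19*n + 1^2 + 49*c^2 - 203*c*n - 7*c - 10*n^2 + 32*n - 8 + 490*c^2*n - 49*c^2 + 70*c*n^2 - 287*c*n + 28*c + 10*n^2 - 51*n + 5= 490*c^2*n + c*(70*n^2 - 490*n)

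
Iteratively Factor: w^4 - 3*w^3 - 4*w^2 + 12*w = (w - 2)*(w^3 - w^2 - 6*w) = (w - 3)*(w - 2)*(w^2 + 2*w) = (w - 3)*(w - 2)*(w + 2)*(w)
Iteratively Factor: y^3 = (y)*(y^2) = y^2*(y)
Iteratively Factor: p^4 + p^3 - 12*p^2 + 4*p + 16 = (p + 4)*(p^3 - 3*p^2 + 4) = (p - 2)*(p + 4)*(p^2 - p - 2) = (p - 2)^2*(p + 4)*(p + 1)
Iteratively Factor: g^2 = (g)*(g)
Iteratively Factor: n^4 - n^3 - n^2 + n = (n + 1)*(n^3 - 2*n^2 + n) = (n - 1)*(n + 1)*(n^2 - n) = n*(n - 1)*(n + 1)*(n - 1)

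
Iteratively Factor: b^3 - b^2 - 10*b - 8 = (b + 2)*(b^2 - 3*b - 4) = (b + 1)*(b + 2)*(b - 4)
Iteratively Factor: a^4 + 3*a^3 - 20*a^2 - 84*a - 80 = (a + 2)*(a^3 + a^2 - 22*a - 40) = (a - 5)*(a + 2)*(a^2 + 6*a + 8) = (a - 5)*(a + 2)^2*(a + 4)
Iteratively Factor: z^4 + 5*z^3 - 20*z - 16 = (z - 2)*(z^3 + 7*z^2 + 14*z + 8) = (z - 2)*(z + 2)*(z^2 + 5*z + 4) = (z - 2)*(z + 2)*(z + 4)*(z + 1)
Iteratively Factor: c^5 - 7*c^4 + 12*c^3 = (c)*(c^4 - 7*c^3 + 12*c^2) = c^2*(c^3 - 7*c^2 + 12*c) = c^2*(c - 4)*(c^2 - 3*c) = c^3*(c - 4)*(c - 3)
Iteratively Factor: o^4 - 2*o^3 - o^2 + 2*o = (o + 1)*(o^3 - 3*o^2 + 2*o) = (o - 1)*(o + 1)*(o^2 - 2*o) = (o - 2)*(o - 1)*(o + 1)*(o)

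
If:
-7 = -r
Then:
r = 7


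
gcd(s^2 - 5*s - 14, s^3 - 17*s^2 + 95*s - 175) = s - 7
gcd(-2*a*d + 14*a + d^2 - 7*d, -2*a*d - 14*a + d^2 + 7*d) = 2*a - d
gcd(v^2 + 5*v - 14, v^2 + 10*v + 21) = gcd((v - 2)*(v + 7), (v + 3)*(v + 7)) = v + 7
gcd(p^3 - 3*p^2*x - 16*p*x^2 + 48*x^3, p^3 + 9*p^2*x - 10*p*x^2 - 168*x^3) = -p + 4*x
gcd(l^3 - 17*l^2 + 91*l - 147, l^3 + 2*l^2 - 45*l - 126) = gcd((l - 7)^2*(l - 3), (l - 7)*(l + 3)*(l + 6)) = l - 7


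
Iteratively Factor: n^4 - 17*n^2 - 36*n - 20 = (n + 2)*(n^3 - 2*n^2 - 13*n - 10) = (n - 5)*(n + 2)*(n^2 + 3*n + 2) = (n - 5)*(n + 1)*(n + 2)*(n + 2)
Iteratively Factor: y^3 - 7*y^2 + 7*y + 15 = (y + 1)*(y^2 - 8*y + 15) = (y - 5)*(y + 1)*(y - 3)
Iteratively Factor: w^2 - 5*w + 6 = (w - 2)*(w - 3)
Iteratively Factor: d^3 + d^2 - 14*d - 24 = (d + 3)*(d^2 - 2*d - 8) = (d - 4)*(d + 3)*(d + 2)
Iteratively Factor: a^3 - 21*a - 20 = (a + 1)*(a^2 - a - 20) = (a + 1)*(a + 4)*(a - 5)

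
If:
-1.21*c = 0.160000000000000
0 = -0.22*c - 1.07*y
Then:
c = -0.13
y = 0.03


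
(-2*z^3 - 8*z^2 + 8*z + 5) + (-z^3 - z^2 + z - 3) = -3*z^3 - 9*z^2 + 9*z + 2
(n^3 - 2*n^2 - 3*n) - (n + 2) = n^3 - 2*n^2 - 4*n - 2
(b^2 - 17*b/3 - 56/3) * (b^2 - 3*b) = b^4 - 26*b^3/3 - 5*b^2/3 + 56*b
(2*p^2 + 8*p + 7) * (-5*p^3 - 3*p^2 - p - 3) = -10*p^5 - 46*p^4 - 61*p^3 - 35*p^2 - 31*p - 21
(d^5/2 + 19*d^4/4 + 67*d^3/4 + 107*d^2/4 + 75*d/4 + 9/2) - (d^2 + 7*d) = d^5/2 + 19*d^4/4 + 67*d^3/4 + 103*d^2/4 + 47*d/4 + 9/2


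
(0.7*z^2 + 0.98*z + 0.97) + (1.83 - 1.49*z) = 0.7*z^2 - 0.51*z + 2.8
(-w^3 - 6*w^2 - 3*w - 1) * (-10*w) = 10*w^4 + 60*w^3 + 30*w^2 + 10*w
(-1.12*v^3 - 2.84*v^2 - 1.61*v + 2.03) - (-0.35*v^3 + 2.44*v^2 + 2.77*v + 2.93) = -0.77*v^3 - 5.28*v^2 - 4.38*v - 0.9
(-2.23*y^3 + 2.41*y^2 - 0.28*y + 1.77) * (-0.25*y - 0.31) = 0.5575*y^4 + 0.0888*y^3 - 0.6771*y^2 - 0.3557*y - 0.5487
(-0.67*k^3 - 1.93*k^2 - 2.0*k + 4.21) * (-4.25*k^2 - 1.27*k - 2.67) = 2.8475*k^5 + 9.0534*k^4 + 12.74*k^3 - 10.1994*k^2 - 0.00670000000000037*k - 11.2407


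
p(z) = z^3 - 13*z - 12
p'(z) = 3*z^2 - 13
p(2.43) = -29.24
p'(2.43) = 4.71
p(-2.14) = 6.02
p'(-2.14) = 0.74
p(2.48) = -28.99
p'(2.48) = 5.45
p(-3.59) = -11.60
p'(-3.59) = 25.66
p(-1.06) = 0.59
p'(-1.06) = -9.63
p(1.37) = -27.24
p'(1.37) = -7.37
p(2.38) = -29.46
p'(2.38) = 3.99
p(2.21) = -29.94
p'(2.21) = 1.65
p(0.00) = -12.00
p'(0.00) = -13.00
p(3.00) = -24.00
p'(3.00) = 14.00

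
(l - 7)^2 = l^2 - 14*l + 49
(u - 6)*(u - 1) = u^2 - 7*u + 6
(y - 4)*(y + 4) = y^2 - 16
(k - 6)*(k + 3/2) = k^2 - 9*k/2 - 9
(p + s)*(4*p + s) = 4*p^2 + 5*p*s + s^2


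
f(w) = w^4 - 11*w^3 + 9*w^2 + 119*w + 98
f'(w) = 4*w^3 - 33*w^2 + 18*w + 119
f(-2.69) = 109.49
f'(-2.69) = -246.07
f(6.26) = 32.84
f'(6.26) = -80.25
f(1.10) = 226.61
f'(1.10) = 104.19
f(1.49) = 263.83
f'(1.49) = 85.79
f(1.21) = 237.82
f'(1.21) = 99.55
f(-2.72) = 117.00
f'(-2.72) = -254.60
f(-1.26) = -13.13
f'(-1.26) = 35.93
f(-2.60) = 88.47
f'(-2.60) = -221.18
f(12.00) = 4550.00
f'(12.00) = 2495.00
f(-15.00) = 88088.00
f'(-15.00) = -21076.00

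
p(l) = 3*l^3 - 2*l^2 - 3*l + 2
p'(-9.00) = 762.00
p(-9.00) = -2320.00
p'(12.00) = 1245.00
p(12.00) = 4862.00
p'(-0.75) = 5.06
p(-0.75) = 1.86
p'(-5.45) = 286.12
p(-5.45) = -526.69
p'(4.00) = 125.00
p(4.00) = 150.00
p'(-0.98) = 9.56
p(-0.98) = 0.20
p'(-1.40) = 20.24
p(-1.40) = -5.95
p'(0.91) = 0.81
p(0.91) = -0.13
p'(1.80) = 18.96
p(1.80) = 7.62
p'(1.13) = 3.97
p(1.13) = 0.38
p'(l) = 9*l^2 - 4*l - 3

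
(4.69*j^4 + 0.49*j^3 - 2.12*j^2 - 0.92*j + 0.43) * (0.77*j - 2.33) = 3.6113*j^5 - 10.5504*j^4 - 2.7741*j^3 + 4.2312*j^2 + 2.4747*j - 1.0019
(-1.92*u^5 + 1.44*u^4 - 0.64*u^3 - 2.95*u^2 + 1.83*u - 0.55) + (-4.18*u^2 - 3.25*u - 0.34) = -1.92*u^5 + 1.44*u^4 - 0.64*u^3 - 7.13*u^2 - 1.42*u - 0.89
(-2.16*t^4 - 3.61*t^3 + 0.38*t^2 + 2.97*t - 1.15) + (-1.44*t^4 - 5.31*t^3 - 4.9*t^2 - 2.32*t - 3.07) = -3.6*t^4 - 8.92*t^3 - 4.52*t^2 + 0.65*t - 4.22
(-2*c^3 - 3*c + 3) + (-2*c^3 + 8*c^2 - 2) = -4*c^3 + 8*c^2 - 3*c + 1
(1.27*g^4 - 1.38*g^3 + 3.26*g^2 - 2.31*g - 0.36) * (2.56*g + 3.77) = 3.2512*g^5 + 1.2551*g^4 + 3.143*g^3 + 6.3766*g^2 - 9.6303*g - 1.3572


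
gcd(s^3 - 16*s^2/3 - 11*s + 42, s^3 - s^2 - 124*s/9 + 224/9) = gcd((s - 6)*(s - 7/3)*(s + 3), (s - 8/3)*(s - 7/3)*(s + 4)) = s - 7/3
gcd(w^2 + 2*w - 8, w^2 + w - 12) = w + 4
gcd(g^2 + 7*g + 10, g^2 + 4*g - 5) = g + 5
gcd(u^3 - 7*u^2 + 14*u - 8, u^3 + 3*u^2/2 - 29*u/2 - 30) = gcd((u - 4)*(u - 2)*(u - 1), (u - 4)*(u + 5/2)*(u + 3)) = u - 4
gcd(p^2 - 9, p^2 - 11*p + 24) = p - 3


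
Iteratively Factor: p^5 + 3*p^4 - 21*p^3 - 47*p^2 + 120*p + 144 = (p + 1)*(p^4 + 2*p^3 - 23*p^2 - 24*p + 144) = (p - 3)*(p + 1)*(p^3 + 5*p^2 - 8*p - 48) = (p - 3)*(p + 1)*(p + 4)*(p^2 + p - 12) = (p - 3)^2*(p + 1)*(p + 4)*(p + 4)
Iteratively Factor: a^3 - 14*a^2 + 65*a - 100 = (a - 5)*(a^2 - 9*a + 20) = (a - 5)*(a - 4)*(a - 5)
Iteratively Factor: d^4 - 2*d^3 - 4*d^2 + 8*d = (d)*(d^3 - 2*d^2 - 4*d + 8) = d*(d - 2)*(d^2 - 4) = d*(d - 2)^2*(d + 2)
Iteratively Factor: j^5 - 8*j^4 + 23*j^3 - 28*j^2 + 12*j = (j - 2)*(j^4 - 6*j^3 + 11*j^2 - 6*j) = (j - 2)*(j - 1)*(j^3 - 5*j^2 + 6*j) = (j - 3)*(j - 2)*(j - 1)*(j^2 - 2*j) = j*(j - 3)*(j - 2)*(j - 1)*(j - 2)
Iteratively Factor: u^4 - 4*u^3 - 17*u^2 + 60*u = (u)*(u^3 - 4*u^2 - 17*u + 60) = u*(u + 4)*(u^2 - 8*u + 15) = u*(u - 3)*(u + 4)*(u - 5)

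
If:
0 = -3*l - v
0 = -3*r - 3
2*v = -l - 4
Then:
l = 4/5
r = -1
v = -12/5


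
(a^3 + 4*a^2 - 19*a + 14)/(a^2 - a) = a + 5 - 14/a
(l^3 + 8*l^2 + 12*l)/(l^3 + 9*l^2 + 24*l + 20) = l*(l + 6)/(l^2 + 7*l + 10)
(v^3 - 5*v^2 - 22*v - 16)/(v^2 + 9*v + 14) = (v^2 - 7*v - 8)/(v + 7)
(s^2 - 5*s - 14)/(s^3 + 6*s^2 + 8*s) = (s - 7)/(s*(s + 4))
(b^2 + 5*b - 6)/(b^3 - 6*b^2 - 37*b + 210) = (b - 1)/(b^2 - 12*b + 35)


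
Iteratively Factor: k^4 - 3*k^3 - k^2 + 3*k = (k - 3)*(k^3 - k) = (k - 3)*(k - 1)*(k^2 + k) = (k - 3)*(k - 1)*(k + 1)*(k)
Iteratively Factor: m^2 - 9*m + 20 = (m - 5)*(m - 4)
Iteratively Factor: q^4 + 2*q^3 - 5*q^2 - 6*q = (q + 3)*(q^3 - q^2 - 2*q) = q*(q + 3)*(q^2 - q - 2) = q*(q - 2)*(q + 3)*(q + 1)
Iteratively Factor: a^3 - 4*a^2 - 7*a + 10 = (a + 2)*(a^2 - 6*a + 5) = (a - 1)*(a + 2)*(a - 5)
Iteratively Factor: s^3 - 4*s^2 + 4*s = (s - 2)*(s^2 - 2*s) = s*(s - 2)*(s - 2)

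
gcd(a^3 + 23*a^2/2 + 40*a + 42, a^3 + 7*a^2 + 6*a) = a + 6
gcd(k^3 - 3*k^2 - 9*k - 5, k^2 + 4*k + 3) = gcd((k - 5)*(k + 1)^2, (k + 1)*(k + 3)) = k + 1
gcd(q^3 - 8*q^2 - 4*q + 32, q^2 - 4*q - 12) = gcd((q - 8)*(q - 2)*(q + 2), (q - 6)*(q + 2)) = q + 2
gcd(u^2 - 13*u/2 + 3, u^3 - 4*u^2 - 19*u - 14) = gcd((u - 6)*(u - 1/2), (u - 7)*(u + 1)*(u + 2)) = 1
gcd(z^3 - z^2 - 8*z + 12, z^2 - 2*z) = z - 2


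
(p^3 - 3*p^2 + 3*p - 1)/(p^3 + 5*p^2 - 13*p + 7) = (p - 1)/(p + 7)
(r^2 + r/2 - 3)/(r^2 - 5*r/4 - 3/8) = 4*(r + 2)/(4*r + 1)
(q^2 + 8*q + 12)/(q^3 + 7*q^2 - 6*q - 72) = (q + 2)/(q^2 + q - 12)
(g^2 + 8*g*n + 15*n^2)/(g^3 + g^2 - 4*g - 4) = (g^2 + 8*g*n + 15*n^2)/(g^3 + g^2 - 4*g - 4)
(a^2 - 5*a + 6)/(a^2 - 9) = (a - 2)/(a + 3)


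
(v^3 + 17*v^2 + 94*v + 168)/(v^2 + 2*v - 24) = (v^2 + 11*v + 28)/(v - 4)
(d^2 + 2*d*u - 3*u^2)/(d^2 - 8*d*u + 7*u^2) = (-d - 3*u)/(-d + 7*u)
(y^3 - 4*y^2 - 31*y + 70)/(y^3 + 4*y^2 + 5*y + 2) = (y^3 - 4*y^2 - 31*y + 70)/(y^3 + 4*y^2 + 5*y + 2)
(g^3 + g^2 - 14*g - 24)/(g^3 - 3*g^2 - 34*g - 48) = (g - 4)/(g - 8)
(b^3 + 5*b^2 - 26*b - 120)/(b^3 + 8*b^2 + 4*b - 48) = (b - 5)/(b - 2)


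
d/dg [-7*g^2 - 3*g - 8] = -14*g - 3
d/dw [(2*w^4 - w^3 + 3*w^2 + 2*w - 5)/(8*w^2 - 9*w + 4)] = (32*w^5 - 62*w^4 + 50*w^3 - 55*w^2 + 104*w - 37)/(64*w^4 - 144*w^3 + 145*w^2 - 72*w + 16)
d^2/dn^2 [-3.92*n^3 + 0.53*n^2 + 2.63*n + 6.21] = 1.06 - 23.52*n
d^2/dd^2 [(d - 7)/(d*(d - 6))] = 2*(d^3 - 21*d^2 + 126*d - 252)/(d^3*(d^3 - 18*d^2 + 108*d - 216))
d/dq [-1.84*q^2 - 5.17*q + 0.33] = -3.68*q - 5.17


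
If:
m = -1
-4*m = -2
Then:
No Solution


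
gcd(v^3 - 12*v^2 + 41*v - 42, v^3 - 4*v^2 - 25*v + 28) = v - 7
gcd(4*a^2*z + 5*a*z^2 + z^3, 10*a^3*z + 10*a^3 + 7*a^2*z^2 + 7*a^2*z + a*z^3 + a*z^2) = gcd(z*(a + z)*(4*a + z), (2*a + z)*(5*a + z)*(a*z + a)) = 1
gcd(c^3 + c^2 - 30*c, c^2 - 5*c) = c^2 - 5*c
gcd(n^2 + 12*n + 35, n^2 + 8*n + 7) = n + 7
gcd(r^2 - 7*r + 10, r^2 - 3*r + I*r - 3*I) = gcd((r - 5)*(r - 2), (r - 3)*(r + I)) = 1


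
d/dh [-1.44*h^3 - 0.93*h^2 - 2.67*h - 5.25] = -4.32*h^2 - 1.86*h - 2.67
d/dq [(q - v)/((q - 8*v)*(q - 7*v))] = ((-q + v)*(q - 8*v) + (-q + v)*(q - 7*v) + (q - 8*v)*(q - 7*v))/((q - 8*v)^2*(q - 7*v)^2)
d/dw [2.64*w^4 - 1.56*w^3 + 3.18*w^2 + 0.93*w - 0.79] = 10.56*w^3 - 4.68*w^2 + 6.36*w + 0.93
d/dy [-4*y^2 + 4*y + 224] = 4 - 8*y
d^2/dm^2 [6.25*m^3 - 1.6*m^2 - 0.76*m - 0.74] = 37.5*m - 3.2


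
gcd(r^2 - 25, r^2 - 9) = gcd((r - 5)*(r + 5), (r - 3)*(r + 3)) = 1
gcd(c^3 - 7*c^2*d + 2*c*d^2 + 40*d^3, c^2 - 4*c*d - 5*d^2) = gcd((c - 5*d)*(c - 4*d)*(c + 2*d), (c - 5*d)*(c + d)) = c - 5*d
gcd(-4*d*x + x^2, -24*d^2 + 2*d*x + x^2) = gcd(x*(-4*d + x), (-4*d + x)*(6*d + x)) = -4*d + x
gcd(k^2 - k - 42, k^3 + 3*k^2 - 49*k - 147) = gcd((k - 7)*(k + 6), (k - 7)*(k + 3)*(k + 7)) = k - 7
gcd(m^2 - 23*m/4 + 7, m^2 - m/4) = 1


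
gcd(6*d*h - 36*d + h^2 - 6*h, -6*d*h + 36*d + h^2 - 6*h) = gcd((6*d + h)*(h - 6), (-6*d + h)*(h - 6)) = h - 6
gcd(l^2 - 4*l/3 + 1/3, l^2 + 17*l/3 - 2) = l - 1/3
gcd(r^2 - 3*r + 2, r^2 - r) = r - 1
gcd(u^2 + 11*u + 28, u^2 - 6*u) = 1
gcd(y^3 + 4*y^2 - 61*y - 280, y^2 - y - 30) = y + 5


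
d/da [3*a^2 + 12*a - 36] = 6*a + 12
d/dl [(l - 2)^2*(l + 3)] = (l - 2)*(3*l + 4)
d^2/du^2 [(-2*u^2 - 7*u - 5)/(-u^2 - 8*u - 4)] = 18*(-u^3 - u^2 + 4*u + 12)/(u^6 + 24*u^5 + 204*u^4 + 704*u^3 + 816*u^2 + 384*u + 64)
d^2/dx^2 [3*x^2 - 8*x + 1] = 6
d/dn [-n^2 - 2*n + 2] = -2*n - 2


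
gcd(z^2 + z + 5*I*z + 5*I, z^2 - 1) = z + 1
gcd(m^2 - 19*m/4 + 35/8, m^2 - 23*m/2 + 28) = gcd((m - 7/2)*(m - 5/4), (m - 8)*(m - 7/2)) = m - 7/2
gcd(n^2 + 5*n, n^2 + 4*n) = n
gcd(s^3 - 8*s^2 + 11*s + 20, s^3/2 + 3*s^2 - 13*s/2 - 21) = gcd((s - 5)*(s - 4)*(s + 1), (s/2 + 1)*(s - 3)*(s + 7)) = 1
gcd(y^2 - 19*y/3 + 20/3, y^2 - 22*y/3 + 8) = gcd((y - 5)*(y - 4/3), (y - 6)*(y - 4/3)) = y - 4/3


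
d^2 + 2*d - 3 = (d - 1)*(d + 3)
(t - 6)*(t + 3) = t^2 - 3*t - 18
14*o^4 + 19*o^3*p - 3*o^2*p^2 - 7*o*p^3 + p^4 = (-7*o + p)*(-2*o + p)*(o + p)^2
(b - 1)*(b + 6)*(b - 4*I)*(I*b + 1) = I*b^4 + 5*b^3 + 5*I*b^3 + 25*b^2 - 10*I*b^2 - 30*b - 20*I*b + 24*I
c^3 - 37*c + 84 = (c - 4)*(c - 3)*(c + 7)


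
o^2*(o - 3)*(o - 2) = o^4 - 5*o^3 + 6*o^2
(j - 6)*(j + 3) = j^2 - 3*j - 18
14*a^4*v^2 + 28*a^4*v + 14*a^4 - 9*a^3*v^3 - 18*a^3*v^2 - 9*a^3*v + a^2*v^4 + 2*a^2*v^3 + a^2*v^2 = (-7*a + v)*(-2*a + v)*(a*v + a)^2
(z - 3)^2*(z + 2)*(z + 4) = z^4 - 19*z^2 + 6*z + 72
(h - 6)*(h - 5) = h^2 - 11*h + 30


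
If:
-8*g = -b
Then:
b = 8*g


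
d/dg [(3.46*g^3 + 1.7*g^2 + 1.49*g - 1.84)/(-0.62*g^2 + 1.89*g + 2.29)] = (-2.1452*g^4 + 13.0788*g^3 + 27.907*g^2 + 5.5044*g + 6.8897)/(0.3844*g^4 - 2.3436*g^3 + 0.7325*g^2 + 8.6562*g + 5.2441)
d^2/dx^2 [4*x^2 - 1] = 8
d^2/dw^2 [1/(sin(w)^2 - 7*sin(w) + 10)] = (-4*sin(w)^4 + 21*sin(w)^3 - 3*sin(w)^2 - 112*sin(w) + 78)/(sin(w)^2 - 7*sin(w) + 10)^3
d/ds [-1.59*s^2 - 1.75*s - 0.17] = -3.18*s - 1.75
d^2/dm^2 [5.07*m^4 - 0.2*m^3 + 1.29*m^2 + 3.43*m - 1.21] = 60.84*m^2 - 1.2*m + 2.58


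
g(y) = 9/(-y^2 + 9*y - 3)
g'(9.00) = 9.00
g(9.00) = -3.00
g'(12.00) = 0.09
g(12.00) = -0.23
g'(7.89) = 1.84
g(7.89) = 1.56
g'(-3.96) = -0.05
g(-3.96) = -0.17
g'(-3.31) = -0.07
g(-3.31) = -0.21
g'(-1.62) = -0.27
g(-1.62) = -0.45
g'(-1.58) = -0.28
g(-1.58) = -0.46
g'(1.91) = -0.42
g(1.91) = 0.85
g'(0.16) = -31.07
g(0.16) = -5.68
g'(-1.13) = -0.49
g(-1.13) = -0.62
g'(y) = 9*(2*y - 9)/(-y^2 + 9*y - 3)^2 = 9*(2*y - 9)/(y^2 - 9*y + 3)^2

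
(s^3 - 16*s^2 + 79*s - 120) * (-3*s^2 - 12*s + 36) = -3*s^5 + 36*s^4 - 9*s^3 - 1164*s^2 + 4284*s - 4320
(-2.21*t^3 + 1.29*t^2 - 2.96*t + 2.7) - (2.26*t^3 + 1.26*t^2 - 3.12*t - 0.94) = -4.47*t^3 + 0.03*t^2 + 0.16*t + 3.64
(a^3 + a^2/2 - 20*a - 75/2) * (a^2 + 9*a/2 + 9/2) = a^5 + 5*a^4 - 53*a^3/4 - 501*a^2/4 - 1035*a/4 - 675/4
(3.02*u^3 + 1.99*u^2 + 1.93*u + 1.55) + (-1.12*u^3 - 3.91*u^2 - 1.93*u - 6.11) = 1.9*u^3 - 1.92*u^2 - 4.56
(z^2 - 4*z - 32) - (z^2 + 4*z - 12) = -8*z - 20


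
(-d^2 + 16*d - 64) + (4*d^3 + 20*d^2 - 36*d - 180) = 4*d^3 + 19*d^2 - 20*d - 244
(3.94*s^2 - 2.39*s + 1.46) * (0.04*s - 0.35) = 0.1576*s^3 - 1.4746*s^2 + 0.8949*s - 0.511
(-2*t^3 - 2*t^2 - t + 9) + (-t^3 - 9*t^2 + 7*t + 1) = -3*t^3 - 11*t^2 + 6*t + 10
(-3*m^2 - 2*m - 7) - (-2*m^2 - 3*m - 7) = -m^2 + m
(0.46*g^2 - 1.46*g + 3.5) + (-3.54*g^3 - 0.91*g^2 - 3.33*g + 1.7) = -3.54*g^3 - 0.45*g^2 - 4.79*g + 5.2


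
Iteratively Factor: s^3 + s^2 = (s)*(s^2 + s) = s^2*(s + 1)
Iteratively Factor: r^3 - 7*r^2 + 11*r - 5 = (r - 1)*(r^2 - 6*r + 5) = (r - 5)*(r - 1)*(r - 1)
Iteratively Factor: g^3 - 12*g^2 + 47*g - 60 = (g - 4)*(g^2 - 8*g + 15) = (g - 5)*(g - 4)*(g - 3)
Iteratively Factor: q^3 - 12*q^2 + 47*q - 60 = (q - 5)*(q^2 - 7*q + 12) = (q - 5)*(q - 4)*(q - 3)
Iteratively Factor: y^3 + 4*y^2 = (y + 4)*(y^2) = y*(y + 4)*(y)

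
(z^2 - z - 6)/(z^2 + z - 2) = (z - 3)/(z - 1)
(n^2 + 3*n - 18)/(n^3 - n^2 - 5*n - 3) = (n + 6)/(n^2 + 2*n + 1)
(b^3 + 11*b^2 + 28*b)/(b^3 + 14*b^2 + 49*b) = (b + 4)/(b + 7)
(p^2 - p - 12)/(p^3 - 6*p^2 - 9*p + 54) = (p - 4)/(p^2 - 9*p + 18)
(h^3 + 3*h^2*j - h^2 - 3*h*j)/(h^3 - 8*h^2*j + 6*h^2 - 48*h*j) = (h^2 + 3*h*j - h - 3*j)/(h^2 - 8*h*j + 6*h - 48*j)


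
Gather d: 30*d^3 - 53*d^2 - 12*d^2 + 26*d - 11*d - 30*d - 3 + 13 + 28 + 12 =30*d^3 - 65*d^2 - 15*d + 50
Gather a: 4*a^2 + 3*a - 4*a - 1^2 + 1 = 4*a^2 - a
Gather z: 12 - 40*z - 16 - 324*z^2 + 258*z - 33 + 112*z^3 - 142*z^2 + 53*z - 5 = 112*z^3 - 466*z^2 + 271*z - 42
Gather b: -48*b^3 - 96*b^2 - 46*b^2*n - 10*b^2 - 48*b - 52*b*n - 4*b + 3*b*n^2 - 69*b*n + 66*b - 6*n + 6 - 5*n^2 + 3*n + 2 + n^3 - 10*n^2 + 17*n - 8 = -48*b^3 + b^2*(-46*n - 106) + b*(3*n^2 - 121*n + 14) + n^3 - 15*n^2 + 14*n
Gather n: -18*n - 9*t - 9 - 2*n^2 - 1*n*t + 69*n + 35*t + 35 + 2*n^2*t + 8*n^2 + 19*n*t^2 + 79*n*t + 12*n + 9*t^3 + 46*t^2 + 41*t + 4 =n^2*(2*t + 6) + n*(19*t^2 + 78*t + 63) + 9*t^3 + 46*t^2 + 67*t + 30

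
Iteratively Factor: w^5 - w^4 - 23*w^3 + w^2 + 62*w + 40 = (w + 4)*(w^4 - 5*w^3 - 3*w^2 + 13*w + 10) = (w - 5)*(w + 4)*(w^3 - 3*w - 2) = (w - 5)*(w - 2)*(w + 4)*(w^2 + 2*w + 1) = (w - 5)*(w - 2)*(w + 1)*(w + 4)*(w + 1)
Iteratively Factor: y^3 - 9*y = (y - 3)*(y^2 + 3*y) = (y - 3)*(y + 3)*(y)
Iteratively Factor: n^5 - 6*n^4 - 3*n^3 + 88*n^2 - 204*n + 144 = (n - 3)*(n^4 - 3*n^3 - 12*n^2 + 52*n - 48) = (n - 3)*(n - 2)*(n^3 - n^2 - 14*n + 24) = (n - 3)^2*(n - 2)*(n^2 + 2*n - 8) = (n - 3)^2*(n - 2)^2*(n + 4)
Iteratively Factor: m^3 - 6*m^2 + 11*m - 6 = (m - 3)*(m^2 - 3*m + 2) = (m - 3)*(m - 1)*(m - 2)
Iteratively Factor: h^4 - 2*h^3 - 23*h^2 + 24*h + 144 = (h + 3)*(h^3 - 5*h^2 - 8*h + 48) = (h + 3)^2*(h^2 - 8*h + 16) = (h - 4)*(h + 3)^2*(h - 4)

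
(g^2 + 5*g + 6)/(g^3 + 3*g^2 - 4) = (g + 3)/(g^2 + g - 2)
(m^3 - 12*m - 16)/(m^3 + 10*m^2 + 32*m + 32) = (m^2 - 2*m - 8)/(m^2 + 8*m + 16)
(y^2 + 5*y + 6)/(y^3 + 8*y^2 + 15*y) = (y + 2)/(y*(y + 5))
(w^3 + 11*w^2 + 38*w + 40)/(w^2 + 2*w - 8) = (w^2 + 7*w + 10)/(w - 2)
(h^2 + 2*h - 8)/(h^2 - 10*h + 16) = (h + 4)/(h - 8)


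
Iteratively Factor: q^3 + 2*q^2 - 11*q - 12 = (q - 3)*(q^2 + 5*q + 4) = (q - 3)*(q + 4)*(q + 1)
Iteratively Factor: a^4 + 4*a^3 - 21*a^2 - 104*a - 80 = (a + 4)*(a^3 - 21*a - 20) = (a - 5)*(a + 4)*(a^2 + 5*a + 4) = (a - 5)*(a + 1)*(a + 4)*(a + 4)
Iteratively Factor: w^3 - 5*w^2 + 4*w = (w - 4)*(w^2 - w) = w*(w - 4)*(w - 1)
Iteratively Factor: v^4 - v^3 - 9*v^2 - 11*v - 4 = (v + 1)*(v^3 - 2*v^2 - 7*v - 4) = (v + 1)^2*(v^2 - 3*v - 4) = (v + 1)^3*(v - 4)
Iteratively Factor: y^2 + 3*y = (y)*(y + 3)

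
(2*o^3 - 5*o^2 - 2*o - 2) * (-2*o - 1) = -4*o^4 + 8*o^3 + 9*o^2 + 6*o + 2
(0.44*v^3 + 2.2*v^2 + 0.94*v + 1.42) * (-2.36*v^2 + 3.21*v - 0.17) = -1.0384*v^5 - 3.7796*v^4 + 4.7688*v^3 - 0.7078*v^2 + 4.3984*v - 0.2414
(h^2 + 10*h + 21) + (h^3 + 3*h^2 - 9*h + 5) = h^3 + 4*h^2 + h + 26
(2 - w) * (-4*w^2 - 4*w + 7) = 4*w^3 - 4*w^2 - 15*w + 14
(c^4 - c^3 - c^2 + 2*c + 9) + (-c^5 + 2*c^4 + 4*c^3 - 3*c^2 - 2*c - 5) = -c^5 + 3*c^4 + 3*c^3 - 4*c^2 + 4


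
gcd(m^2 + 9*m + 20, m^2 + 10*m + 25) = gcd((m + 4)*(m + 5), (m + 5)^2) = m + 5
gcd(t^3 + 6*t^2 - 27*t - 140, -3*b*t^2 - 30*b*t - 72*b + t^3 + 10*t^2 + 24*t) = t + 4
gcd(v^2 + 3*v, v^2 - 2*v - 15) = v + 3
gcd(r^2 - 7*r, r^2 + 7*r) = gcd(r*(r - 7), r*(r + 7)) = r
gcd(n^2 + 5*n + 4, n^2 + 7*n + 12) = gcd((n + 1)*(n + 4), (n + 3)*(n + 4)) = n + 4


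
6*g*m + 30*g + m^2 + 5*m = (6*g + m)*(m + 5)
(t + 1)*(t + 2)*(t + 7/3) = t^3 + 16*t^2/3 + 9*t + 14/3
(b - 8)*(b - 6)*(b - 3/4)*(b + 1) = b^4 - 55*b^3/4 + 175*b^2/4 + 45*b/2 - 36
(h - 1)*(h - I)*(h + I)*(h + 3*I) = h^4 - h^3 + 3*I*h^3 + h^2 - 3*I*h^2 - h + 3*I*h - 3*I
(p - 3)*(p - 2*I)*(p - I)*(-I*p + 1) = -I*p^4 - 2*p^3 + 3*I*p^3 + 6*p^2 - I*p^2 - 2*p + 3*I*p + 6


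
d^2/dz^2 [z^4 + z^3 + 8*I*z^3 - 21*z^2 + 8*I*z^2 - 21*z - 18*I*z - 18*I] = 12*z^2 + z*(6 + 48*I) - 42 + 16*I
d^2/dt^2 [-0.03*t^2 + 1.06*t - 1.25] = -0.0600000000000000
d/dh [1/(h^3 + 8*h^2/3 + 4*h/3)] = 3*(-9*h^2 - 16*h - 4)/(h^2*(3*h^2 + 8*h + 4)^2)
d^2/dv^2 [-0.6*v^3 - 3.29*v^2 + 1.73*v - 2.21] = -3.6*v - 6.58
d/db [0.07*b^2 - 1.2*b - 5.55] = 0.14*b - 1.2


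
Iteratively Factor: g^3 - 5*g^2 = (g - 5)*(g^2) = g*(g - 5)*(g)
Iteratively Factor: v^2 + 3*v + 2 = (v + 2)*(v + 1)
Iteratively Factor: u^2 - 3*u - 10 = (u + 2)*(u - 5)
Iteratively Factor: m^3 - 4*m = (m + 2)*(m^2 - 2*m) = m*(m + 2)*(m - 2)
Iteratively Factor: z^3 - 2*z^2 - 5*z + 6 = (z - 1)*(z^2 - z - 6) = (z - 1)*(z + 2)*(z - 3)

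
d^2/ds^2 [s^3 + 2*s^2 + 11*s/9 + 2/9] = 6*s + 4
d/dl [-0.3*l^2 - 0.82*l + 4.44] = -0.6*l - 0.82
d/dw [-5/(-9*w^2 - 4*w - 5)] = 10*(-9*w - 2)/(9*w^2 + 4*w + 5)^2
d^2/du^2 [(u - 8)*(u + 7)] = 2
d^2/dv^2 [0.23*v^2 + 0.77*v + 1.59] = 0.460000000000000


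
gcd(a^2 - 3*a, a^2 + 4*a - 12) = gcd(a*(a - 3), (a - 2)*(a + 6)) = 1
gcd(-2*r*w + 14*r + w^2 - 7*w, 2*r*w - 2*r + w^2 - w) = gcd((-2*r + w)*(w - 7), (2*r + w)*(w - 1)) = 1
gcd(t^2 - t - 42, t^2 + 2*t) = 1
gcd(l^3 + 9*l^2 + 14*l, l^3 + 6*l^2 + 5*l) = l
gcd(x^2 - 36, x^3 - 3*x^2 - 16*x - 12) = x - 6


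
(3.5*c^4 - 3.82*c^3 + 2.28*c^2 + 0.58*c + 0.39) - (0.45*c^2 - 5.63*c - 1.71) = 3.5*c^4 - 3.82*c^3 + 1.83*c^2 + 6.21*c + 2.1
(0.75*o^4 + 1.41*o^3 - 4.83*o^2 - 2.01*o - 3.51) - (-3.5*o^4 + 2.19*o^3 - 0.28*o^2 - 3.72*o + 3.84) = 4.25*o^4 - 0.78*o^3 - 4.55*o^2 + 1.71*o - 7.35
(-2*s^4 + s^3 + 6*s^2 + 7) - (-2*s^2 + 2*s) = -2*s^4 + s^3 + 8*s^2 - 2*s + 7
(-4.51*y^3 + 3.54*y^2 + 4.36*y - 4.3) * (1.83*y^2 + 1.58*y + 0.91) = -8.2533*y^5 - 0.6476*y^4 + 9.4679*y^3 + 2.2412*y^2 - 2.8264*y - 3.913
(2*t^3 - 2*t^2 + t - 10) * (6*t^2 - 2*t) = 12*t^5 - 16*t^4 + 10*t^3 - 62*t^2 + 20*t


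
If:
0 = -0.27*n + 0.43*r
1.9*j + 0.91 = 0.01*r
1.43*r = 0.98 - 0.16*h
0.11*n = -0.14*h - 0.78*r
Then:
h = -19.76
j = -0.46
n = 4.61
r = 2.90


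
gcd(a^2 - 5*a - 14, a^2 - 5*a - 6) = 1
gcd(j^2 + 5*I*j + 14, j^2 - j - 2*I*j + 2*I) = j - 2*I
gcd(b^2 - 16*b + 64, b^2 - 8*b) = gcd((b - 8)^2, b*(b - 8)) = b - 8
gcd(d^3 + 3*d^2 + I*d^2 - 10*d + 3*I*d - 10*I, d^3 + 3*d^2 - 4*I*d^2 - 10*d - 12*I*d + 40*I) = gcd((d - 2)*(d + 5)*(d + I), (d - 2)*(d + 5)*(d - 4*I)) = d^2 + 3*d - 10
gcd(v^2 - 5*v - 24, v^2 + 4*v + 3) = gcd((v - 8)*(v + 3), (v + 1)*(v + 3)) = v + 3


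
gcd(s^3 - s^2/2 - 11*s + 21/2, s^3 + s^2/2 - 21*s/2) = s^2 + s/2 - 21/2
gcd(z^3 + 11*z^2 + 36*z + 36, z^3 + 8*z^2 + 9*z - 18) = z^2 + 9*z + 18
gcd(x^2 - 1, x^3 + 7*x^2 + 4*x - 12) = x - 1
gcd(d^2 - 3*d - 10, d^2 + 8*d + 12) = d + 2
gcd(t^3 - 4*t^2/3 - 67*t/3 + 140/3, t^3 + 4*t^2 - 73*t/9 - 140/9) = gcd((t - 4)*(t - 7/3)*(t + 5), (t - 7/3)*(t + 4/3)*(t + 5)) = t^2 + 8*t/3 - 35/3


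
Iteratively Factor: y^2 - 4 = (y - 2)*(y + 2)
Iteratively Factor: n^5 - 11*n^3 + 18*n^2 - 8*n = (n)*(n^4 - 11*n^2 + 18*n - 8) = n*(n - 1)*(n^3 + n^2 - 10*n + 8) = n*(n - 1)^2*(n^2 + 2*n - 8) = n*(n - 2)*(n - 1)^2*(n + 4)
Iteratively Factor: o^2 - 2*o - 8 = (o + 2)*(o - 4)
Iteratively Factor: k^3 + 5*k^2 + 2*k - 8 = (k - 1)*(k^2 + 6*k + 8) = (k - 1)*(k + 4)*(k + 2)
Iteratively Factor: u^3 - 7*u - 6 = (u + 1)*(u^2 - u - 6) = (u + 1)*(u + 2)*(u - 3)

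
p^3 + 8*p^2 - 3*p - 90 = (p - 3)*(p + 5)*(p + 6)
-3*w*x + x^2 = x*(-3*w + x)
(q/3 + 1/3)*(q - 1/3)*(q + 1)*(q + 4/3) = q^4/3 + q^3 + 23*q^2/27 + q/27 - 4/27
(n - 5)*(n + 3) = n^2 - 2*n - 15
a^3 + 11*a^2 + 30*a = a*(a + 5)*(a + 6)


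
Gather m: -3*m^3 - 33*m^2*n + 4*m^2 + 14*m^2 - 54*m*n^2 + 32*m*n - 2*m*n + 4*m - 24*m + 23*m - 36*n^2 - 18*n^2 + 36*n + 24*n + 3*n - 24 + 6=-3*m^3 + m^2*(18 - 33*n) + m*(-54*n^2 + 30*n + 3) - 54*n^2 + 63*n - 18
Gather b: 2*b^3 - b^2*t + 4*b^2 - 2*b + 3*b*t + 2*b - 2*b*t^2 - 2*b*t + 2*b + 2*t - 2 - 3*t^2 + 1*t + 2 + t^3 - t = 2*b^3 + b^2*(4 - t) + b*(-2*t^2 + t + 2) + t^3 - 3*t^2 + 2*t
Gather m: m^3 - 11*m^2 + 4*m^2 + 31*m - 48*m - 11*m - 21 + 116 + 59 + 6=m^3 - 7*m^2 - 28*m + 160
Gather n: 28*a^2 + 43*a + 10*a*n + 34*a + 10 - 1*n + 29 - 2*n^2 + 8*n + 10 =28*a^2 + 77*a - 2*n^2 + n*(10*a + 7) + 49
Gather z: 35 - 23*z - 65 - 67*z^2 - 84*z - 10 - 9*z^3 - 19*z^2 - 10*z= -9*z^3 - 86*z^2 - 117*z - 40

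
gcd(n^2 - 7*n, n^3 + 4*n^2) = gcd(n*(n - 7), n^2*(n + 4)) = n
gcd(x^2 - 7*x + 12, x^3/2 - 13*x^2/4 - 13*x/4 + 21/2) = 1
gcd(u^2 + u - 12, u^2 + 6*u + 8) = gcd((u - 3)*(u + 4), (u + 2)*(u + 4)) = u + 4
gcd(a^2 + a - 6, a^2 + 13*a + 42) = 1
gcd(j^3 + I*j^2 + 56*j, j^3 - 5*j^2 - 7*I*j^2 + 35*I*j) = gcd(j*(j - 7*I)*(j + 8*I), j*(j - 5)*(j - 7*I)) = j^2 - 7*I*j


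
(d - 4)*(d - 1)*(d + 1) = d^3 - 4*d^2 - d + 4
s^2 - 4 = (s - 2)*(s + 2)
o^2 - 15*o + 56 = (o - 8)*(o - 7)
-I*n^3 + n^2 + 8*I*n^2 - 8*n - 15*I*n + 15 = (n - 5)*(n - 3)*(-I*n + 1)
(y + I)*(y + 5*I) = y^2 + 6*I*y - 5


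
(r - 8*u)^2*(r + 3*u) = r^3 - 13*r^2*u + 16*r*u^2 + 192*u^3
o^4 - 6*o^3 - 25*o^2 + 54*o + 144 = (o - 8)*(o - 3)*(o + 2)*(o + 3)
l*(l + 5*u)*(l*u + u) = l^3*u + 5*l^2*u^2 + l^2*u + 5*l*u^2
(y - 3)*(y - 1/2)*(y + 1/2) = y^3 - 3*y^2 - y/4 + 3/4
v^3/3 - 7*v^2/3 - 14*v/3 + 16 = (v/3 + 1)*(v - 8)*(v - 2)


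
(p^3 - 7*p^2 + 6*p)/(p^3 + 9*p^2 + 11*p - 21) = p*(p - 6)/(p^2 + 10*p + 21)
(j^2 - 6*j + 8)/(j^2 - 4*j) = (j - 2)/j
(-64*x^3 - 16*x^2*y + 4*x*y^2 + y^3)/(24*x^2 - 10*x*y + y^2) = (-16*x^2 - 8*x*y - y^2)/(6*x - y)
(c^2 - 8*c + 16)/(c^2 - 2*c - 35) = (-c^2 + 8*c - 16)/(-c^2 + 2*c + 35)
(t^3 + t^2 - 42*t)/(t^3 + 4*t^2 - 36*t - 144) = t*(t + 7)/(t^2 + 10*t + 24)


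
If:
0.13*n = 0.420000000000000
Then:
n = 3.23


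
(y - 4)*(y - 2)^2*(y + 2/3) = y^4 - 22*y^3/3 + 44*y^2/3 - 8*y/3 - 32/3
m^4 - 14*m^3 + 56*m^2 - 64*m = m*(m - 8)*(m - 4)*(m - 2)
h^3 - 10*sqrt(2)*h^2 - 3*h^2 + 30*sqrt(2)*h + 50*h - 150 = (h - 3)*(h - 5*sqrt(2))^2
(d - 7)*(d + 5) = d^2 - 2*d - 35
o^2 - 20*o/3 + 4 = (o - 6)*(o - 2/3)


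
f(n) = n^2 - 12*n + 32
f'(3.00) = -6.00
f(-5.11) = 119.43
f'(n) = 2*n - 12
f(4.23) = -0.87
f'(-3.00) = -18.00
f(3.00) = 5.00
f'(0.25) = -11.50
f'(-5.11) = -22.22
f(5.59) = -3.83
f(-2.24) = 63.90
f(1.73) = 14.23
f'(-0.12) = -12.24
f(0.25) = 29.06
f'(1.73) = -8.54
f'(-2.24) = -16.48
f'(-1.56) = -15.12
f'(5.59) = -0.82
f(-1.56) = 53.15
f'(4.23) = -3.54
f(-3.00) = 77.00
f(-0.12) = 33.45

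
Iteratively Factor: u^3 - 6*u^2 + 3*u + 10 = (u - 2)*(u^2 - 4*u - 5) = (u - 5)*(u - 2)*(u + 1)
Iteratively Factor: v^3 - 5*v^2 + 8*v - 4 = (v - 2)*(v^2 - 3*v + 2) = (v - 2)^2*(v - 1)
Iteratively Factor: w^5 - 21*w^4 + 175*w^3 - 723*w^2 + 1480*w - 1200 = (w - 4)*(w^4 - 17*w^3 + 107*w^2 - 295*w + 300) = (w - 4)^2*(w^3 - 13*w^2 + 55*w - 75) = (w - 4)^2*(w - 3)*(w^2 - 10*w + 25) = (w - 5)*(w - 4)^2*(w - 3)*(w - 5)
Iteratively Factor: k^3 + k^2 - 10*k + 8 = (k - 2)*(k^2 + 3*k - 4) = (k - 2)*(k + 4)*(k - 1)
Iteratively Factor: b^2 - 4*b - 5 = (b + 1)*(b - 5)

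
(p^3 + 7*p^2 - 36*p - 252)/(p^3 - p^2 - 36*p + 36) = (p + 7)/(p - 1)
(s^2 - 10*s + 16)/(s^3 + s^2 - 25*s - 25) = (s^2 - 10*s + 16)/(s^3 + s^2 - 25*s - 25)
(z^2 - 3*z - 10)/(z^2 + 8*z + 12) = (z - 5)/(z + 6)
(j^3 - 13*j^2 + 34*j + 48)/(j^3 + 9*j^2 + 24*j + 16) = (j^2 - 14*j + 48)/(j^2 + 8*j + 16)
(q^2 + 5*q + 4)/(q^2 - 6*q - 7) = (q + 4)/(q - 7)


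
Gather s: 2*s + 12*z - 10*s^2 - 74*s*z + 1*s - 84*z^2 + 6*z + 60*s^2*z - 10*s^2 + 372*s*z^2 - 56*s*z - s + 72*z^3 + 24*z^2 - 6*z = s^2*(60*z - 20) + s*(372*z^2 - 130*z + 2) + 72*z^3 - 60*z^2 + 12*z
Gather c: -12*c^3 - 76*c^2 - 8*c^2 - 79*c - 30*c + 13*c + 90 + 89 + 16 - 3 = -12*c^3 - 84*c^2 - 96*c + 192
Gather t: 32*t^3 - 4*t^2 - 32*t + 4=32*t^3 - 4*t^2 - 32*t + 4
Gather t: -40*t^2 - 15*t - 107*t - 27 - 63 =-40*t^2 - 122*t - 90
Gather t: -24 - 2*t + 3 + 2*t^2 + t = 2*t^2 - t - 21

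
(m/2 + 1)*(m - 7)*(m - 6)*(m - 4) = m^4/2 - 15*m^3/2 + 30*m^2 + 10*m - 168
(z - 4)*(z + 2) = z^2 - 2*z - 8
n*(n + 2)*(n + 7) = n^3 + 9*n^2 + 14*n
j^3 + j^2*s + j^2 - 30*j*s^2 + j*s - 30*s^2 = (j + 1)*(j - 5*s)*(j + 6*s)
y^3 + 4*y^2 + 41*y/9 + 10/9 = (y + 1/3)*(y + 5/3)*(y + 2)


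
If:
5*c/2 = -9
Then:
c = -18/5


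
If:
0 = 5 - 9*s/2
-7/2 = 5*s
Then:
No Solution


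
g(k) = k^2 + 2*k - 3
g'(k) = 2*k + 2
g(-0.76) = -3.94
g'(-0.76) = 0.48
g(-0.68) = -3.90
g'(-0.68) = 0.64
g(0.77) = -0.87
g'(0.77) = 3.54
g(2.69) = 9.62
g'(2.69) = 7.38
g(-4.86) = 10.90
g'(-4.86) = -7.72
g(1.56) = 2.55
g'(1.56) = 5.12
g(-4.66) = 9.40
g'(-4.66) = -7.32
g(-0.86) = -3.98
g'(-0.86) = 0.28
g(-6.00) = 21.00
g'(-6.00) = -10.00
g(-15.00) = 192.00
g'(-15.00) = -28.00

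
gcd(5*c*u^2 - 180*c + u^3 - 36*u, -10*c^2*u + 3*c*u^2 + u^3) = 5*c + u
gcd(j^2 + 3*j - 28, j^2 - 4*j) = j - 4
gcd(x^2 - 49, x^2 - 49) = x^2 - 49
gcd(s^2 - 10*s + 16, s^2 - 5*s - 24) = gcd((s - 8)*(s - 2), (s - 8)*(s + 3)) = s - 8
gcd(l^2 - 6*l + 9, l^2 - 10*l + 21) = l - 3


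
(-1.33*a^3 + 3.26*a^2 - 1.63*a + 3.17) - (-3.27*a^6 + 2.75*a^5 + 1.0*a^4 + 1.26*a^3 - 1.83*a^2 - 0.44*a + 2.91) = 3.27*a^6 - 2.75*a^5 - 1.0*a^4 - 2.59*a^3 + 5.09*a^2 - 1.19*a + 0.26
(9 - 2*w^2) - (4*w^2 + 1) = 8 - 6*w^2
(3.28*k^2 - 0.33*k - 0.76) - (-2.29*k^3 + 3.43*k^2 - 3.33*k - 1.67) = 2.29*k^3 - 0.15*k^2 + 3.0*k + 0.91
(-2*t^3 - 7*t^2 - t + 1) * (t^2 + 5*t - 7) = -2*t^5 - 17*t^4 - 22*t^3 + 45*t^2 + 12*t - 7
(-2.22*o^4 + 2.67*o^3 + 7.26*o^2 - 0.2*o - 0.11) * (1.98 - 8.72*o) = 19.3584*o^5 - 27.678*o^4 - 58.0206*o^3 + 16.1188*o^2 + 0.5632*o - 0.2178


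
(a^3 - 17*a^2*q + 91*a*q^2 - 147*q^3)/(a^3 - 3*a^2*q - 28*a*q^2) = (a^2 - 10*a*q + 21*q^2)/(a*(a + 4*q))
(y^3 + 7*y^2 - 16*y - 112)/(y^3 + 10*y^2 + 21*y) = (y^2 - 16)/(y*(y + 3))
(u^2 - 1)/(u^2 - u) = (u + 1)/u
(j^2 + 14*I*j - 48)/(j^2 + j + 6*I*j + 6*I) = (j + 8*I)/(j + 1)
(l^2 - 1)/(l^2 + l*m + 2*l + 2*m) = (l^2 - 1)/(l^2 + l*m + 2*l + 2*m)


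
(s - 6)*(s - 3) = s^2 - 9*s + 18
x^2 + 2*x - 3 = (x - 1)*(x + 3)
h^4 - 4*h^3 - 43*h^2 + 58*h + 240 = (h - 8)*(h - 3)*(h + 2)*(h + 5)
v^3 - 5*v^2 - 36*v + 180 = (v - 6)*(v - 5)*(v + 6)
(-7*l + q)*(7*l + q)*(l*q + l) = -49*l^3*q - 49*l^3 + l*q^3 + l*q^2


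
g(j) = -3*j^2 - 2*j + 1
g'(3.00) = -20.00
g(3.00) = -32.00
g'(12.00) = -74.00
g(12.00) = -455.00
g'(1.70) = -12.20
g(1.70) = -11.07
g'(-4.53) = 25.18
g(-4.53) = -51.50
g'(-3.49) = 18.94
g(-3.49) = -28.56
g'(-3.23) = 17.38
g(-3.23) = -23.84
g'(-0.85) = 3.10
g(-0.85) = 0.53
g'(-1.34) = 6.04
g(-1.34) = -1.71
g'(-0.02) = -1.88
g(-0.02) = 1.04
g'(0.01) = -2.06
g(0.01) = 0.98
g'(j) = -6*j - 2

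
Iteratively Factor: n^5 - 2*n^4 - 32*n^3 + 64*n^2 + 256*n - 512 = (n + 4)*(n^4 - 6*n^3 - 8*n^2 + 96*n - 128) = (n - 4)*(n + 4)*(n^3 - 2*n^2 - 16*n + 32) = (n - 4)*(n + 4)^2*(n^2 - 6*n + 8) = (n - 4)^2*(n + 4)^2*(n - 2)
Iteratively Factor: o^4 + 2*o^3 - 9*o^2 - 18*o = (o + 2)*(o^3 - 9*o) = o*(o + 2)*(o^2 - 9) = o*(o - 3)*(o + 2)*(o + 3)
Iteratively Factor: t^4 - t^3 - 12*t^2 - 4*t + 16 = (t + 2)*(t^3 - 3*t^2 - 6*t + 8) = (t - 4)*(t + 2)*(t^2 + t - 2) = (t - 4)*(t + 2)^2*(t - 1)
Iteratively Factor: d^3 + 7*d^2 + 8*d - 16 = (d - 1)*(d^2 + 8*d + 16) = (d - 1)*(d + 4)*(d + 4)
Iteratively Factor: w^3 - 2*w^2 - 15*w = (w)*(w^2 - 2*w - 15) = w*(w + 3)*(w - 5)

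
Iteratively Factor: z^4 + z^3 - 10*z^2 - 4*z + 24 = (z + 2)*(z^3 - z^2 - 8*z + 12) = (z - 2)*(z + 2)*(z^2 + z - 6) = (z - 2)*(z + 2)*(z + 3)*(z - 2)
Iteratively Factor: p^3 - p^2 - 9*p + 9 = (p + 3)*(p^2 - 4*p + 3) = (p - 3)*(p + 3)*(p - 1)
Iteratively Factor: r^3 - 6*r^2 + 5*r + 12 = (r + 1)*(r^2 - 7*r + 12) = (r - 4)*(r + 1)*(r - 3)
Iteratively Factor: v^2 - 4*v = (v - 4)*(v)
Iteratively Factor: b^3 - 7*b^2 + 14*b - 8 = (b - 2)*(b^2 - 5*b + 4) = (b - 2)*(b - 1)*(b - 4)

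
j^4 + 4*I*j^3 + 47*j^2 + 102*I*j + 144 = (j - 6*I)*(j - I)*(j + 3*I)*(j + 8*I)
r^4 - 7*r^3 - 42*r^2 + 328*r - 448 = (r - 8)*(r - 4)*(r - 2)*(r + 7)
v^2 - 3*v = v*(v - 3)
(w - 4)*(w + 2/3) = w^2 - 10*w/3 - 8/3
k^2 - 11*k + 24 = (k - 8)*(k - 3)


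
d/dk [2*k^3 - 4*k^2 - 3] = 2*k*(3*k - 4)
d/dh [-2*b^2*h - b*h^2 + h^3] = -2*b^2 - 2*b*h + 3*h^2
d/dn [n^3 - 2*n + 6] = 3*n^2 - 2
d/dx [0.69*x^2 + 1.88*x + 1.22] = 1.38*x + 1.88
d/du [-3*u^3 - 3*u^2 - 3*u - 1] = -9*u^2 - 6*u - 3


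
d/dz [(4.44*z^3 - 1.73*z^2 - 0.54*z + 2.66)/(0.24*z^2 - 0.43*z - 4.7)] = (1.0656*z^4 - 3.8184*z^3 - 61.7305*z^2 + 14.9852*z + 3.6818)/(0.0576*z^4 - 0.2064*z^3 - 2.0711*z^2 + 4.042*z + 22.09)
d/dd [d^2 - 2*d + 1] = 2*d - 2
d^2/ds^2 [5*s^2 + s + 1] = 10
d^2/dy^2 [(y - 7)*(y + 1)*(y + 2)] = 6*y - 8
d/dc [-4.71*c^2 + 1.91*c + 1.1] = 1.91 - 9.42*c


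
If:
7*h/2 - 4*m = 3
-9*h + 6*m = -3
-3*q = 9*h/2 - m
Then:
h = -2/5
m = -11/10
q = 7/30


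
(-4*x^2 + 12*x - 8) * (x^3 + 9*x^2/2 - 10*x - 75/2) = -4*x^5 - 6*x^4 + 86*x^3 - 6*x^2 - 370*x + 300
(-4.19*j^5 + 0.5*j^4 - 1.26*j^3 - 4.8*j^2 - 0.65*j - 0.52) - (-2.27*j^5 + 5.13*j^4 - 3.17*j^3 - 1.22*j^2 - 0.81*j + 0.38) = -1.92*j^5 - 4.63*j^4 + 1.91*j^3 - 3.58*j^2 + 0.16*j - 0.9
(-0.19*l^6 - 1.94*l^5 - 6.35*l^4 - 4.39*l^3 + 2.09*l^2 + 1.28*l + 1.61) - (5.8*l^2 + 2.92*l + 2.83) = -0.19*l^6 - 1.94*l^5 - 6.35*l^4 - 4.39*l^3 - 3.71*l^2 - 1.64*l - 1.22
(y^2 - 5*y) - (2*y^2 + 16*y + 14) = -y^2 - 21*y - 14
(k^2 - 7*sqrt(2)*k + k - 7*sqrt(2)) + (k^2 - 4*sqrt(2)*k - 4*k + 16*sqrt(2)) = 2*k^2 - 11*sqrt(2)*k - 3*k + 9*sqrt(2)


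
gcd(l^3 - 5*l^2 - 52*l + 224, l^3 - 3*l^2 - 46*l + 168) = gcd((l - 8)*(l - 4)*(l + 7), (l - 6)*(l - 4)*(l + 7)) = l^2 + 3*l - 28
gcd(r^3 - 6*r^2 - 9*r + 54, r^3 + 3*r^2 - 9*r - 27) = r^2 - 9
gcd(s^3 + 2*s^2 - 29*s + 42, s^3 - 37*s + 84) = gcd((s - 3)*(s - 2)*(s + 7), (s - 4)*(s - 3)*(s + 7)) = s^2 + 4*s - 21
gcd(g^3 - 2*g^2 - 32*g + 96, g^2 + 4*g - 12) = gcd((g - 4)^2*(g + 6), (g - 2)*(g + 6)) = g + 6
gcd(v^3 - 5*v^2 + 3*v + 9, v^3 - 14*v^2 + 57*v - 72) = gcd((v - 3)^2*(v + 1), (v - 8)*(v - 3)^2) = v^2 - 6*v + 9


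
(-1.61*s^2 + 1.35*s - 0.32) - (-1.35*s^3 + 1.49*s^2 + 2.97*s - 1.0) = 1.35*s^3 - 3.1*s^2 - 1.62*s + 0.68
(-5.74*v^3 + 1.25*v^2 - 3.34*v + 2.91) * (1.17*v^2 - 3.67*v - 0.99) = -6.7158*v^5 + 22.5283*v^4 - 2.8127*v^3 + 14.425*v^2 - 7.3731*v - 2.8809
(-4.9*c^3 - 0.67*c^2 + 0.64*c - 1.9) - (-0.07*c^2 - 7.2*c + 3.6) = -4.9*c^3 - 0.6*c^2 + 7.84*c - 5.5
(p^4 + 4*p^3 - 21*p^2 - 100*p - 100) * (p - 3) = p^5 + p^4 - 33*p^3 - 37*p^2 + 200*p + 300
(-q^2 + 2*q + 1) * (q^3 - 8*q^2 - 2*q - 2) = -q^5 + 10*q^4 - 13*q^3 - 10*q^2 - 6*q - 2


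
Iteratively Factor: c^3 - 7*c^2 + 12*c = (c - 4)*(c^2 - 3*c) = c*(c - 4)*(c - 3)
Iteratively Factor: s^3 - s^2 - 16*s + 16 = (s + 4)*(s^2 - 5*s + 4) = (s - 1)*(s + 4)*(s - 4)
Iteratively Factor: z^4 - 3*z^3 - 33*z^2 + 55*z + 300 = (z - 5)*(z^3 + 2*z^2 - 23*z - 60) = (z - 5)*(z + 3)*(z^2 - z - 20) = (z - 5)*(z + 3)*(z + 4)*(z - 5)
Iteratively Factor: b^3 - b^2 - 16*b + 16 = (b - 4)*(b^2 + 3*b - 4) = (b - 4)*(b + 4)*(b - 1)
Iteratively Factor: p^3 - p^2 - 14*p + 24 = (p + 4)*(p^2 - 5*p + 6) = (p - 3)*(p + 4)*(p - 2)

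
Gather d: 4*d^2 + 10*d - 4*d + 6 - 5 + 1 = 4*d^2 + 6*d + 2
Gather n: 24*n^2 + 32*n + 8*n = 24*n^2 + 40*n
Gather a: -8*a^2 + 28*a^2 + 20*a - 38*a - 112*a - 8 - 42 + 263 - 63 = 20*a^2 - 130*a + 150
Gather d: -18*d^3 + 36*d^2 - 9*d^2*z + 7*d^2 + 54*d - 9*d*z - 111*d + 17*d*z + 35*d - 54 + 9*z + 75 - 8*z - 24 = -18*d^3 + d^2*(43 - 9*z) + d*(8*z - 22) + z - 3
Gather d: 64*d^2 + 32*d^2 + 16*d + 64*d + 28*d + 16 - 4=96*d^2 + 108*d + 12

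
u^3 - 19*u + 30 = (u - 3)*(u - 2)*(u + 5)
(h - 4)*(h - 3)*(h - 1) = h^3 - 8*h^2 + 19*h - 12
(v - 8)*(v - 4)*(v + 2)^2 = v^4 - 8*v^3 - 12*v^2 + 80*v + 128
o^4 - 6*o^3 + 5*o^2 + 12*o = o*(o - 4)*(o - 3)*(o + 1)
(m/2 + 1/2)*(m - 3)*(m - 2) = m^3/2 - 2*m^2 + m/2 + 3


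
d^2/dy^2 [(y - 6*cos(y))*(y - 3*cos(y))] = 9*y*cos(y) + 72*sin(y)^2 + 18*sin(y) - 34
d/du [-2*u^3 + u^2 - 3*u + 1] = -6*u^2 + 2*u - 3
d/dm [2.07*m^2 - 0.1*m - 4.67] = 4.14*m - 0.1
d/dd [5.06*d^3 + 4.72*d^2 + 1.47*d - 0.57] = 15.18*d^2 + 9.44*d + 1.47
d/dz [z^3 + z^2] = z*(3*z + 2)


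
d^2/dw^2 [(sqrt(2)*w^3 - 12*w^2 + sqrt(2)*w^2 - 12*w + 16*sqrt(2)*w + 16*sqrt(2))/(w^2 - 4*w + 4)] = 8*(-15*w + 8*sqrt(2)*w - 24 + 29*sqrt(2))/(w^4 - 8*w^3 + 24*w^2 - 32*w + 16)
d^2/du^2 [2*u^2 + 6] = 4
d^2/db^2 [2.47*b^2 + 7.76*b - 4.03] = 4.94000000000000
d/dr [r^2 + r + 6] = 2*r + 1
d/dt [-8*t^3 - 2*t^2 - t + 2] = -24*t^2 - 4*t - 1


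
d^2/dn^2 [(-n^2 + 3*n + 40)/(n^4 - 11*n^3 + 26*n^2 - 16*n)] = 2*(-3*n^5 - 21*n^4 + 113*n^3 - 165*n^2 + 90*n - 20)/(n^3*(n^6 - 9*n^5 + 33*n^4 - 63*n^3 + 66*n^2 - 36*n + 8))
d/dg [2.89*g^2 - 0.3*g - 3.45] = 5.78*g - 0.3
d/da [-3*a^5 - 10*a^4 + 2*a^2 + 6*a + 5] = -15*a^4 - 40*a^3 + 4*a + 6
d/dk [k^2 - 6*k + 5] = 2*k - 6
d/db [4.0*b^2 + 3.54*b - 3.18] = 8.0*b + 3.54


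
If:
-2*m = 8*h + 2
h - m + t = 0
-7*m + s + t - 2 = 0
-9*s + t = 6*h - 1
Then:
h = -9/49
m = -13/49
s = 11/49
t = -4/49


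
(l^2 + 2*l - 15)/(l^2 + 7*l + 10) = (l - 3)/(l + 2)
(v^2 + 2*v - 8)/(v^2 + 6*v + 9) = (v^2 + 2*v - 8)/(v^2 + 6*v + 9)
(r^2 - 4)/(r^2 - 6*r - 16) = (r - 2)/(r - 8)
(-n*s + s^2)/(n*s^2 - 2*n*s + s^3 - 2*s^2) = (-n + s)/(n*s - 2*n + s^2 - 2*s)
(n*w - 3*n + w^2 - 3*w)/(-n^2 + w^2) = (w - 3)/(-n + w)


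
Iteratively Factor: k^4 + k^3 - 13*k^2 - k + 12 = (k - 1)*(k^3 + 2*k^2 - 11*k - 12) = (k - 3)*(k - 1)*(k^2 + 5*k + 4) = (k - 3)*(k - 1)*(k + 1)*(k + 4)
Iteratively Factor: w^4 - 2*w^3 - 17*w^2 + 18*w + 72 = (w - 4)*(w^3 + 2*w^2 - 9*w - 18) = (w - 4)*(w - 3)*(w^2 + 5*w + 6) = (w - 4)*(w - 3)*(w + 2)*(w + 3)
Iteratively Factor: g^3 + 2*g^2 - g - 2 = (g + 2)*(g^2 - 1) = (g - 1)*(g + 2)*(g + 1)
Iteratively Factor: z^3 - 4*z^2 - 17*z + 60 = (z - 3)*(z^2 - z - 20) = (z - 5)*(z - 3)*(z + 4)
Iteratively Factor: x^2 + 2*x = (x + 2)*(x)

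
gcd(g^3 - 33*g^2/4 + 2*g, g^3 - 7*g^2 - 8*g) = g^2 - 8*g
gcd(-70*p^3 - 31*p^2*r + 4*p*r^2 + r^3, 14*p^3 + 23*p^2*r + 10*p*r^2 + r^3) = 14*p^2 + 9*p*r + r^2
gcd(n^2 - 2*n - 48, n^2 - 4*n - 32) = n - 8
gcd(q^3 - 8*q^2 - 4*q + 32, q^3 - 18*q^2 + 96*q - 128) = q^2 - 10*q + 16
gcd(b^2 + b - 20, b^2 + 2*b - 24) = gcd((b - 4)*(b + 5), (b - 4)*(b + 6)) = b - 4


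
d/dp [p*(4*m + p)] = 4*m + 2*p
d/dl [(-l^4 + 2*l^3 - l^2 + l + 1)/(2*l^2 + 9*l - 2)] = (-4*l^5 - 23*l^4 + 44*l^3 - 23*l^2 - 11)/(4*l^4 + 36*l^3 + 73*l^2 - 36*l + 4)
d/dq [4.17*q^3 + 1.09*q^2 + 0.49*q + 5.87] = 12.51*q^2 + 2.18*q + 0.49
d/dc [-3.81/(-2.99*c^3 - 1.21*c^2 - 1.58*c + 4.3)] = (-34.1757*c^2 - 9.2202*c - 6.0198)/(2.99*c^3 + 1.21*c^2 + 1.58*c - 4.3)^2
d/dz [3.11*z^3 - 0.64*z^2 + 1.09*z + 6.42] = 9.33*z^2 - 1.28*z + 1.09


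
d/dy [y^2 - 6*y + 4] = 2*y - 6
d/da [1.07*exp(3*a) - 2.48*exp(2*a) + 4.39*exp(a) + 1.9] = (3.21*exp(2*a) - 4.96*exp(a) + 4.39)*exp(a)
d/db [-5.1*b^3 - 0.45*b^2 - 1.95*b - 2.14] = -15.3*b^2 - 0.9*b - 1.95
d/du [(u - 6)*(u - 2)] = 2*u - 8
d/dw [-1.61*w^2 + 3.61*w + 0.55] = 3.61 - 3.22*w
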